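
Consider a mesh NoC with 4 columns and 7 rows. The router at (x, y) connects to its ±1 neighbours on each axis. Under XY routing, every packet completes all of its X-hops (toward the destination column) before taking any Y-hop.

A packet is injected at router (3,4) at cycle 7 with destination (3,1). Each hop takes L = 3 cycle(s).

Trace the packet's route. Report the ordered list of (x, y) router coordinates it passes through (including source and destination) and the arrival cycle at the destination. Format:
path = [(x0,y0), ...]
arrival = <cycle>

path = [(3,4), (3,3), (3,2), (3,1)]
arrival = 16

src (3,4)  cyc=7
S→(3,3)  cyc=10
S→(3,2)  cyc=13
S→(3,1)  cyc=16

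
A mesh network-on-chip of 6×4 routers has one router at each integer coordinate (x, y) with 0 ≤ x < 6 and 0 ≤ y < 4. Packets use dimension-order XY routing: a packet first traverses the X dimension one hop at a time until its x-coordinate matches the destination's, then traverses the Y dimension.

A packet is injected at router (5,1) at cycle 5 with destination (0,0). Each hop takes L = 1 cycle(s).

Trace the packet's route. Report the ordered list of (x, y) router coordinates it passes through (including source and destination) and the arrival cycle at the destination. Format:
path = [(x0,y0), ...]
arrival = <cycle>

path = [(5,1), (4,1), (3,1), (2,1), (1,1), (0,1), (0,0)]
arrival = 11

#0 — 5,1 | c5
#1 — 4,1 | c6 | W
#2 — 3,1 | c7 | W
#3 — 2,1 | c8 | W
#4 — 1,1 | c9 | W
#5 — 0,1 | c10 | W
#6 — 0,0 | c11 | S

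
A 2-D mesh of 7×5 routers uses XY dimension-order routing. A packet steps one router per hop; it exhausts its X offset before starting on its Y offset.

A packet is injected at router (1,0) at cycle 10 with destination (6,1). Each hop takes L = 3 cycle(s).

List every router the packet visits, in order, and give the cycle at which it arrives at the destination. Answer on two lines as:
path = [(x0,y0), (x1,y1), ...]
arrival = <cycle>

path = [(1,0), (2,0), (3,0), (4,0), (5,0), (6,0), (6,1)]
arrival = 28

src (1,0)  cyc=10
E→(2,0)  cyc=13
E→(3,0)  cyc=16
E→(4,0)  cyc=19
E→(5,0)  cyc=22
E→(6,0)  cyc=25
N→(6,1)  cyc=28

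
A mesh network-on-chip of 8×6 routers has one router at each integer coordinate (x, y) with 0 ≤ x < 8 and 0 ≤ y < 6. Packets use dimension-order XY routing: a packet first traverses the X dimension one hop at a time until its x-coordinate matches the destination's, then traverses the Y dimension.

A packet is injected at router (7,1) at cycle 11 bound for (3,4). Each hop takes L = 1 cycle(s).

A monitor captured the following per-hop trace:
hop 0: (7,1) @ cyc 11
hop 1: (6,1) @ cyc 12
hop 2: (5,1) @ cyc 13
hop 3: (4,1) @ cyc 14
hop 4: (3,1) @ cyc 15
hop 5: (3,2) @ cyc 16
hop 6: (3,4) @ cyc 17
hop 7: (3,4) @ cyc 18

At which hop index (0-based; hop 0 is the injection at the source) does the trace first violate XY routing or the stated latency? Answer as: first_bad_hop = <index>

  1: Δx=-1 Δy=+0 Δt=1 [ok]
  2: Δx=-1 Δy=+0 Δt=1 [ok]
  3: Δx=-1 Δy=+0 Δt=1 [ok]
  4: Δx=-1 Δy=+0 Δt=1 [ok]
  5: Δx=+0 Δy=+1 Δt=1 [ok]
  6: Δx=+0 Δy=+2 Δt=1 [BAD: non-unit step]

first_bad_hop = 6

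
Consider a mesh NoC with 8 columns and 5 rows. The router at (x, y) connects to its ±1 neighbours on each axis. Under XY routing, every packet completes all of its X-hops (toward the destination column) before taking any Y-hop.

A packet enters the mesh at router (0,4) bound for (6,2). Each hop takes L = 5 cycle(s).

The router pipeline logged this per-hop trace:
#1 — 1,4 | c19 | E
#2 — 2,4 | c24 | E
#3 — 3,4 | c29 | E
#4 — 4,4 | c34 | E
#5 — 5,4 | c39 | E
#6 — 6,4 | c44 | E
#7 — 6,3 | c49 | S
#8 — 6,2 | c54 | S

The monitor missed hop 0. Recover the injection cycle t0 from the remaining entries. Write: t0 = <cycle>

t0 = 14

Hop 1 reached at cycle 19; hop k is at t0 + k·L.
So t0 = 19 − 1·5 = 14.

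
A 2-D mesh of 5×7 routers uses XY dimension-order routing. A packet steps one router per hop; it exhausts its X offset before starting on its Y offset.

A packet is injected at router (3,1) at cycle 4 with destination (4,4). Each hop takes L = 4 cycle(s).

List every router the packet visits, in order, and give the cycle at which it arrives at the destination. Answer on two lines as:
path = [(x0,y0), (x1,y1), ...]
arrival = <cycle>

path = [(3,1), (4,1), (4,2), (4,3), (4,4)]
arrival = 20

[0] x=3 y=1 t=4
[1] x=4 y=1 t=8 →E
[2] x=4 y=2 t=12 →N
[3] x=4 y=3 t=16 →N
[4] x=4 y=4 t=20 →N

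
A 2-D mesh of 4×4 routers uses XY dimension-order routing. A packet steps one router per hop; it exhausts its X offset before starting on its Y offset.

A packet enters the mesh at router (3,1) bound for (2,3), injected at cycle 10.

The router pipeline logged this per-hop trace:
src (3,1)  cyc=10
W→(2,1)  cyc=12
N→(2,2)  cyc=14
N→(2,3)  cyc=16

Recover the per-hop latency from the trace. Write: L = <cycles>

From hop 0 (10) to hop 1 (12): +2 cycles.
Each hop adds L, hence L = 2.

L = 2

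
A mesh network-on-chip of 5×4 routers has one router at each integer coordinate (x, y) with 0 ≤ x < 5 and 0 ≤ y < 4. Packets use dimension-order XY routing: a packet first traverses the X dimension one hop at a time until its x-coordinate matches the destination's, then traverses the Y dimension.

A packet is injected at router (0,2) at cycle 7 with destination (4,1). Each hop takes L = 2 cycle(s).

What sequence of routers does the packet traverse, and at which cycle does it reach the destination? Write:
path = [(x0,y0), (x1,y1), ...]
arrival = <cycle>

[0] x=0 y=2 t=7
[1] x=1 y=2 t=9 →E
[2] x=2 y=2 t=11 →E
[3] x=3 y=2 t=13 →E
[4] x=4 y=2 t=15 →E
[5] x=4 y=1 t=17 →S

path = [(0,2), (1,2), (2,2), (3,2), (4,2), (4,1)]
arrival = 17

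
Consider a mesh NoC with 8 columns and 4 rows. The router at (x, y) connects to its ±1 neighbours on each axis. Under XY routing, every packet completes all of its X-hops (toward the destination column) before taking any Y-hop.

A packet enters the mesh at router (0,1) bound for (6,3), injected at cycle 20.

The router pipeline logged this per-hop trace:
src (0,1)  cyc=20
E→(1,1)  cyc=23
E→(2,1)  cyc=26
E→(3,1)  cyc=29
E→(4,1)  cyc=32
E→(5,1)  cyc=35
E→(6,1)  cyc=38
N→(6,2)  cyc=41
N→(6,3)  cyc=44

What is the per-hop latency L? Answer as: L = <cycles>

L = 3

Δcyc across hop 0→1: 23 − 20 = 3.
Per-hop latency L = Δcyc = 3.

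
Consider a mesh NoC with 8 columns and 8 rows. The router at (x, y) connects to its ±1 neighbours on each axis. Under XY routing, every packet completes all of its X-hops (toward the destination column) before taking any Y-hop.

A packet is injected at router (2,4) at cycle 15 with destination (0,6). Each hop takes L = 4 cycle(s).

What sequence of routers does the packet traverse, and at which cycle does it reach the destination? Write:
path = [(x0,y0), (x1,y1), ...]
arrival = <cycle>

path = [(2,4), (1,4), (0,4), (0,5), (0,6)]
arrival = 31

  0. router=(2,4) cycle=15 (inject)
  1. router=(1,4) cycle=19 dir=W
  2. router=(0,4) cycle=23 dir=W
  3. router=(0,5) cycle=27 dir=N
  4. router=(0,6) cycle=31 dir=N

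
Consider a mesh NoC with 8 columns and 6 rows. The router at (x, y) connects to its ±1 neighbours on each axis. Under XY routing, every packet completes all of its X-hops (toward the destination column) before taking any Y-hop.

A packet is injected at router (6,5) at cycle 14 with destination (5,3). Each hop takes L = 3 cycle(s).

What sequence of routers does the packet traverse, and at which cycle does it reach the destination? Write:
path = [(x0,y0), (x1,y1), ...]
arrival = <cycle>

#0 — 6,5 | c14
#1 — 5,5 | c17 | W
#2 — 5,4 | c20 | S
#3 — 5,3 | c23 | S

path = [(6,5), (5,5), (5,4), (5,3)]
arrival = 23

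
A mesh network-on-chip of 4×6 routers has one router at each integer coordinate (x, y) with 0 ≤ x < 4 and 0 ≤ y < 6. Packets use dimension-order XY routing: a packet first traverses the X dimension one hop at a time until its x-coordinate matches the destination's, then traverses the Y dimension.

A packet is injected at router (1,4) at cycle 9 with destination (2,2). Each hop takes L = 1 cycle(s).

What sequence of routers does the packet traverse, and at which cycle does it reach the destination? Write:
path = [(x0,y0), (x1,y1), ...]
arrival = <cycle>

path = [(1,4), (2,4), (2,3), (2,2)]
arrival = 12

src (1,4)  cyc=9
E→(2,4)  cyc=10
S→(2,3)  cyc=11
S→(2,2)  cyc=12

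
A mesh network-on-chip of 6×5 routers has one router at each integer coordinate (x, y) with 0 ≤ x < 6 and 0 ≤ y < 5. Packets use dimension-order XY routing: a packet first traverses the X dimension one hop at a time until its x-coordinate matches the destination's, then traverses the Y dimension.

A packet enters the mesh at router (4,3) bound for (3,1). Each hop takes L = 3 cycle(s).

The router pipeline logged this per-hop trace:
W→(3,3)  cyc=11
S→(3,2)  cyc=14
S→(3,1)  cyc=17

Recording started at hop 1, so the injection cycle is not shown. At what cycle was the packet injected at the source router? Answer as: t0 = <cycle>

t0 = 8

Hop 1 reached at cycle 11; hop k is at t0 + k·L.
Subtract one hop: t0 = 11 − 3 = 8.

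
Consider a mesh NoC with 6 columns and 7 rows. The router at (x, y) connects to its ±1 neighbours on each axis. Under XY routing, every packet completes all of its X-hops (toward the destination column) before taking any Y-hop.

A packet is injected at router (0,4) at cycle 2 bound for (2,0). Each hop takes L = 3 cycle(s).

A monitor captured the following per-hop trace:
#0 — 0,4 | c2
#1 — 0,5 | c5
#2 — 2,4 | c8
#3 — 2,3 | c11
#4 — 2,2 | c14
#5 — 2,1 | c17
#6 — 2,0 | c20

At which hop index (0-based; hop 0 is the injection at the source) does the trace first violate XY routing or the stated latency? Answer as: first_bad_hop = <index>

check 1→ d=(0,1) cyc+3: BAD: Y-move but x=0≠2

first_bad_hop = 1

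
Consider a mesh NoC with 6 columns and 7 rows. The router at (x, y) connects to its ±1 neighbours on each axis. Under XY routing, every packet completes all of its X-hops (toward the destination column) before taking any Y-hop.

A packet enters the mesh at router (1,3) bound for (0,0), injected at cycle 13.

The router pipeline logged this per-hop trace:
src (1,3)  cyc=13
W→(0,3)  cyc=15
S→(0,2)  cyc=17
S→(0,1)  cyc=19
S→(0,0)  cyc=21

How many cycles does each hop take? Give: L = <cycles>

L = 2

From hop 0 (13) to hop 1 (15): +2 cycles.
One hop costs L cycles, so L = 2.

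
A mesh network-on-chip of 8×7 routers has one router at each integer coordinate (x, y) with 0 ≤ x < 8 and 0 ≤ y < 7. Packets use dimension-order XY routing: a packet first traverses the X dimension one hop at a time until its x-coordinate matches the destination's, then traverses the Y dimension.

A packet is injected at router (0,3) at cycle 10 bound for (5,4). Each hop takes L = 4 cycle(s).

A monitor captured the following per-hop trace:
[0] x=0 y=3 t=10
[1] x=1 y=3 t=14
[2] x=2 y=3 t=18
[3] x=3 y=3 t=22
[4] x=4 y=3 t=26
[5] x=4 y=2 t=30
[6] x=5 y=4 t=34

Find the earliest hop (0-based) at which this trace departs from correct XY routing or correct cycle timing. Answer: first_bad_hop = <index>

first_bad_hop = 5

check 1→ d=(1,0) cyc+4: ok
check 2→ d=(1,0) cyc+4: ok
check 3→ d=(1,0) cyc+4: ok
check 4→ d=(1,0) cyc+4: ok
check 5→ d=(0,-1) cyc+4: BAD: Y-move but x=4≠5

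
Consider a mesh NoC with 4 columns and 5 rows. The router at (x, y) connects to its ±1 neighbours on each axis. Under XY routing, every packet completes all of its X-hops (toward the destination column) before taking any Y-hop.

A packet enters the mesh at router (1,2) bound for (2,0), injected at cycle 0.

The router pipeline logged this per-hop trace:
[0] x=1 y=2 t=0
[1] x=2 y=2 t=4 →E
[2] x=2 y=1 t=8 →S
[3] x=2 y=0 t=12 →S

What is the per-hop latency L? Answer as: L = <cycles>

Between hops 0 and 1 the cycle counter advances 4 − 0 = 4.
That increment is L by definition: L = 4.

L = 4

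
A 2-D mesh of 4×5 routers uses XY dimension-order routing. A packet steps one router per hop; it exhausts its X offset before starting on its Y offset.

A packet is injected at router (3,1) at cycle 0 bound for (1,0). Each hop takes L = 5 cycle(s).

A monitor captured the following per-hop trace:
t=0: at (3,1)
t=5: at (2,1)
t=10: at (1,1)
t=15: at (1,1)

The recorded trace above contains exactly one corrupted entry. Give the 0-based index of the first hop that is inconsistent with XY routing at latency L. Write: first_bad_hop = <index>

first_bad_hop = 3

check 1→ d=(-1,0) cyc+5: ok
check 2→ d=(-1,0) cyc+5: ok
check 3→ d=(0,0) cyc+5: BAD: non-unit step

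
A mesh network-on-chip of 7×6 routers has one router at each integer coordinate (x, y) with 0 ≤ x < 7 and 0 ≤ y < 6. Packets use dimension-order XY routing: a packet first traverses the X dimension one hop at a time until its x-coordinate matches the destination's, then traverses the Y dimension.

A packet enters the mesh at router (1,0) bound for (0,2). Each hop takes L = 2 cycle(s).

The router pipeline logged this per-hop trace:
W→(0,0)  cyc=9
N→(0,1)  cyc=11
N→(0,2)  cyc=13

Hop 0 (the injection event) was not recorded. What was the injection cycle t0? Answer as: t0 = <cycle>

At hop 1 the cycle is 9; in general cyc_k = t0 + kL.
t0 = cyc[1] − L = 9 − 2 = 7.

t0 = 7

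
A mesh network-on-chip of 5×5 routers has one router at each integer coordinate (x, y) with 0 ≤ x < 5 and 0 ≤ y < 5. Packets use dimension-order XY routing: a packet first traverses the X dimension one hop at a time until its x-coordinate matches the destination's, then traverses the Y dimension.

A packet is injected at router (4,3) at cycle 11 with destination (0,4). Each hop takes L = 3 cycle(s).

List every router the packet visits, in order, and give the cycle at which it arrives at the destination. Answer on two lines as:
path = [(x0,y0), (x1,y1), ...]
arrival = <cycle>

path = [(4,3), (3,3), (2,3), (1,3), (0,3), (0,4)]
arrival = 26

src (4,3)  cyc=11
W→(3,3)  cyc=14
W→(2,3)  cyc=17
W→(1,3)  cyc=20
W→(0,3)  cyc=23
N→(0,4)  cyc=26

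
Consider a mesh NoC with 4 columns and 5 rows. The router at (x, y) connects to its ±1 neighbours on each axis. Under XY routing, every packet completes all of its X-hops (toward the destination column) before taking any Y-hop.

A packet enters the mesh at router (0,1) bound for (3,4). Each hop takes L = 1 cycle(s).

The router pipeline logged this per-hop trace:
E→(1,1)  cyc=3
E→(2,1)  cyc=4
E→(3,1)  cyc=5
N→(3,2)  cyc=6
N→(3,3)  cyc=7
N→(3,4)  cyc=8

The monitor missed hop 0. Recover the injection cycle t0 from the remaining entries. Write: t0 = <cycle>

t0 = 2

At hop 1 the cycle is 3; in general cyc_k = t0 + kL.
t0 = cyc[1] − L = 3 − 1 = 2.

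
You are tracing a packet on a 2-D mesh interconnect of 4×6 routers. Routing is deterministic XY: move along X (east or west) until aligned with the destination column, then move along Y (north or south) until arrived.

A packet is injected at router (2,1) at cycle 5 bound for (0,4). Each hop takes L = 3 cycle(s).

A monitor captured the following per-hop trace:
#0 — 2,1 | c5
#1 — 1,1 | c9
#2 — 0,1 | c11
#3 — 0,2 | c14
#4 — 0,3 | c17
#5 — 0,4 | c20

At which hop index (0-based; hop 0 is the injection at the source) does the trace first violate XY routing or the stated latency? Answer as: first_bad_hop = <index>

  1: Δx=-1 Δy=+0 Δt=4 [BAD: Δcyc=4≠L]

first_bad_hop = 1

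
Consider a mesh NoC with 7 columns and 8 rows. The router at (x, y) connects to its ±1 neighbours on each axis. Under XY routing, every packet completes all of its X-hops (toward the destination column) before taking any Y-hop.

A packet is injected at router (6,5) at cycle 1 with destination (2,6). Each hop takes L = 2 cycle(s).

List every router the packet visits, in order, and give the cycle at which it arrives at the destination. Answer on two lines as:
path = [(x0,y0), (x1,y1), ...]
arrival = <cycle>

hop 0: (6,5) @ cyc 1
hop 1: (5,5) @ cyc 3  [W]
hop 2: (4,5) @ cyc 5  [W]
hop 3: (3,5) @ cyc 7  [W]
hop 4: (2,5) @ cyc 9  [W]
hop 5: (2,6) @ cyc 11  [N]

path = [(6,5), (5,5), (4,5), (3,5), (2,5), (2,6)]
arrival = 11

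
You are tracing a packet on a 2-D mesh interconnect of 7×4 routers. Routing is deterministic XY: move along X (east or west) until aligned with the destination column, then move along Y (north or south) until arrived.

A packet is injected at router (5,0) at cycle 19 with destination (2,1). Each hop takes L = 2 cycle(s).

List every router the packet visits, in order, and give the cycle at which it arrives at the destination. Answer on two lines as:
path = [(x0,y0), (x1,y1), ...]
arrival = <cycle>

t=19: at (5,0)
t=21: at (4,0) after W
t=23: at (3,0) after W
t=25: at (2,0) after W
t=27: at (2,1) after N

path = [(5,0), (4,0), (3,0), (2,0), (2,1)]
arrival = 27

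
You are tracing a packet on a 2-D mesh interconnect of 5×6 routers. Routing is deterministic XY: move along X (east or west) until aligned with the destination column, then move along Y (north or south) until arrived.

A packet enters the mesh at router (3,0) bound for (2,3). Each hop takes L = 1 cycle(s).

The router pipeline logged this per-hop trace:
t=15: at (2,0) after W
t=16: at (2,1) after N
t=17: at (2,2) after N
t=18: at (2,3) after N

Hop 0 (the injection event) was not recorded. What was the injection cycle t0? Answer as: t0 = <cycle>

The first recorded entry is hop 1 at cycle 15.
t0 = cyc[1] − L = 15 − 1 = 14.

t0 = 14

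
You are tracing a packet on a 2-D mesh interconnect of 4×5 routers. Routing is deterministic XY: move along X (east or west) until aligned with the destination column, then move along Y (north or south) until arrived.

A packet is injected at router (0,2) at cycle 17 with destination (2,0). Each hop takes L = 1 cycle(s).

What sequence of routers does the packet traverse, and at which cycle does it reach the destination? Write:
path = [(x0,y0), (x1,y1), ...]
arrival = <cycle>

path = [(0,2), (1,2), (2,2), (2,1), (2,0)]
arrival = 21

src (0,2)  cyc=17
E→(1,2)  cyc=18
E→(2,2)  cyc=19
S→(2,1)  cyc=20
S→(2,0)  cyc=21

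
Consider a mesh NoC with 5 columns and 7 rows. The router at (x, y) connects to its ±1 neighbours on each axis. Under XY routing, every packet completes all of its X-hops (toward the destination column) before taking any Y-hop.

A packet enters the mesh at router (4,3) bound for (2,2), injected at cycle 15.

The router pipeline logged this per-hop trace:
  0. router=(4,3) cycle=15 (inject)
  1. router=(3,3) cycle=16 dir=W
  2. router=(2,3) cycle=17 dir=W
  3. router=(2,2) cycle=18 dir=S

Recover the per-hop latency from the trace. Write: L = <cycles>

L = 1

Δcyc across hop 0→1: 16 − 15 = 1.
That increment is L by definition: L = 1.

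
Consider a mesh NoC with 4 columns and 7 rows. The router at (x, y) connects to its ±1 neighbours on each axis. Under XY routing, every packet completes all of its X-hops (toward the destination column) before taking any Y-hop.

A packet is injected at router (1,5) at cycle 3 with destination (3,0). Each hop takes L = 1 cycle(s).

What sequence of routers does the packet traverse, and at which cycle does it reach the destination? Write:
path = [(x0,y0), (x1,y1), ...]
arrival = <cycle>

#0 — 1,5 | c3
#1 — 2,5 | c4 | E
#2 — 3,5 | c5 | E
#3 — 3,4 | c6 | S
#4 — 3,3 | c7 | S
#5 — 3,2 | c8 | S
#6 — 3,1 | c9 | S
#7 — 3,0 | c10 | S

path = [(1,5), (2,5), (3,5), (3,4), (3,3), (3,2), (3,1), (3,0)]
arrival = 10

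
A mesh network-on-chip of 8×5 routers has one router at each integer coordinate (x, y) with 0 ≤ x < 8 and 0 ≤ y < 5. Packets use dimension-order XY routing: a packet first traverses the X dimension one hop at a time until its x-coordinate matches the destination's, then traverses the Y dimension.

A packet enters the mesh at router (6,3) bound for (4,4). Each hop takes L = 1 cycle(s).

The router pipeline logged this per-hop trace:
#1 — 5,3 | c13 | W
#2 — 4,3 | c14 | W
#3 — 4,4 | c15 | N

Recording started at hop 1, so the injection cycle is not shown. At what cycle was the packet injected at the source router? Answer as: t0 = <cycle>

Hop 1 reached at cycle 13; hop k is at t0 + k·L.
So t0 = 13 − 1·1 = 12.

t0 = 12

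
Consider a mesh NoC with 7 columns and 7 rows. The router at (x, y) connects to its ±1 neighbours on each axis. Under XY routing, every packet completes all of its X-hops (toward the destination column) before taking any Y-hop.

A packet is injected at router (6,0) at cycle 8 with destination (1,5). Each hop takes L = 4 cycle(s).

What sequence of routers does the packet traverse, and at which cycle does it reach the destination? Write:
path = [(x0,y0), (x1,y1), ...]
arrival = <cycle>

path = [(6,0), (5,0), (4,0), (3,0), (2,0), (1,0), (1,1), (1,2), (1,3), (1,4), (1,5)]
arrival = 48

[0] x=6 y=0 t=8
[1] x=5 y=0 t=12 →W
[2] x=4 y=0 t=16 →W
[3] x=3 y=0 t=20 →W
[4] x=2 y=0 t=24 →W
[5] x=1 y=0 t=28 →W
[6] x=1 y=1 t=32 →N
[7] x=1 y=2 t=36 →N
[8] x=1 y=3 t=40 →N
[9] x=1 y=4 t=44 →N
[10] x=1 y=5 t=48 →N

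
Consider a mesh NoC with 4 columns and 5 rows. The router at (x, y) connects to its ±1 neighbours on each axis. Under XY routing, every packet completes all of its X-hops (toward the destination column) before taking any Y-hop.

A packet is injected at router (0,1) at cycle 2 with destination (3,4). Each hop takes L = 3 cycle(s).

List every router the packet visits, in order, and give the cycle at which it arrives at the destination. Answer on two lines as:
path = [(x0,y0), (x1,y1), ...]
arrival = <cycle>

path = [(0,1), (1,1), (2,1), (3,1), (3,2), (3,3), (3,4)]
arrival = 20

[0] x=0 y=1 t=2
[1] x=1 y=1 t=5 →E
[2] x=2 y=1 t=8 →E
[3] x=3 y=1 t=11 →E
[4] x=3 y=2 t=14 →N
[5] x=3 y=3 t=17 →N
[6] x=3 y=4 t=20 →N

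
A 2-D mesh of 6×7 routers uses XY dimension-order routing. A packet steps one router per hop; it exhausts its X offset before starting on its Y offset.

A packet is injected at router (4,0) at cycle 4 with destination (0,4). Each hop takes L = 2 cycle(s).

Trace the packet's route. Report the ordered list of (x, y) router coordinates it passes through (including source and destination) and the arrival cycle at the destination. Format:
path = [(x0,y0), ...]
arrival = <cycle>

path = [(4,0), (3,0), (2,0), (1,0), (0,0), (0,1), (0,2), (0,3), (0,4)]
arrival = 20

t=4: at (4,0)
t=6: at (3,0) after W
t=8: at (2,0) after W
t=10: at (1,0) after W
t=12: at (0,0) after W
t=14: at (0,1) after N
t=16: at (0,2) after N
t=18: at (0,3) after N
t=20: at (0,4) after N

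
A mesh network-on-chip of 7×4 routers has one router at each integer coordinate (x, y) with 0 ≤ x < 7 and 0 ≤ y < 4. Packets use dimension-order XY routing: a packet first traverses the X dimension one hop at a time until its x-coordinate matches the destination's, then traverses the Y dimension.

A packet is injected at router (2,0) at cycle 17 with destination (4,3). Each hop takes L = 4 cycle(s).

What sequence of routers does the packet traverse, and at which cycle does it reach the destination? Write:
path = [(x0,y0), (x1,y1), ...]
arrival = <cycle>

path = [(2,0), (3,0), (4,0), (4,1), (4,2), (4,3)]
arrival = 37

#0 — 2,0 | c17
#1 — 3,0 | c21 | E
#2 — 4,0 | c25 | E
#3 — 4,1 | c29 | N
#4 — 4,2 | c33 | N
#5 — 4,3 | c37 | N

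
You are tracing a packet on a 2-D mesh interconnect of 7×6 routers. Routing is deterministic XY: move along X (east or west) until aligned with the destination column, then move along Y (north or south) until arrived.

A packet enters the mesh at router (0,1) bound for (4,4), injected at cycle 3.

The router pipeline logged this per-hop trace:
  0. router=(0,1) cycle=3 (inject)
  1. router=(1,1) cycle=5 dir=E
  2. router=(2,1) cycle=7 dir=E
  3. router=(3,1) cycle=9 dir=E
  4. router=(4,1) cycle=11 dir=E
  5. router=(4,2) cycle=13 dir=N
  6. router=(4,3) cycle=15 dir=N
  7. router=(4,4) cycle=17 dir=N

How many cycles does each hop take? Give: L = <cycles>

L = 2

cyc[1] − cyc[0] = 5 − 3 = 2.
That increment is L by definition: L = 2.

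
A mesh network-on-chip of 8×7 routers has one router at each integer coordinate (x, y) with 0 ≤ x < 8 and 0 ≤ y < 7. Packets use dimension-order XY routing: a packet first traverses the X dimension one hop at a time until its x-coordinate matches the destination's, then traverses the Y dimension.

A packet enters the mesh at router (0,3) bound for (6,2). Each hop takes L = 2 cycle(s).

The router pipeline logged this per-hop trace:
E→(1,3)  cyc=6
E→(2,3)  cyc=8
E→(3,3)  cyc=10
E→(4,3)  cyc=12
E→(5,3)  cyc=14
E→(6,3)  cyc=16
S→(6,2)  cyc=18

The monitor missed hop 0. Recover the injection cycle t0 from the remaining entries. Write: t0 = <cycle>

t0 = 4

Hop 1 reached at cycle 6; hop k is at t0 + k·L.
t0 = cyc[1] − L = 6 − 2 = 4.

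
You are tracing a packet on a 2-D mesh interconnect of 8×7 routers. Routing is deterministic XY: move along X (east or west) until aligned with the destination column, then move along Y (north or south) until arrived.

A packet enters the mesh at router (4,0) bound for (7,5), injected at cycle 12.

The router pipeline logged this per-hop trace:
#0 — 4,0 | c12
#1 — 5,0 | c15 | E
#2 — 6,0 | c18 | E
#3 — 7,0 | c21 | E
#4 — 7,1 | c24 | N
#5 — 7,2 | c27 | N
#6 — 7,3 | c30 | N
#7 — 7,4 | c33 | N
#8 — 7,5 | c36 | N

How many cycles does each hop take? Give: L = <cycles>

Between hops 0 and 1 the cycle counter advances 15 − 12 = 3.
Each hop adds L, hence L = 3.

L = 3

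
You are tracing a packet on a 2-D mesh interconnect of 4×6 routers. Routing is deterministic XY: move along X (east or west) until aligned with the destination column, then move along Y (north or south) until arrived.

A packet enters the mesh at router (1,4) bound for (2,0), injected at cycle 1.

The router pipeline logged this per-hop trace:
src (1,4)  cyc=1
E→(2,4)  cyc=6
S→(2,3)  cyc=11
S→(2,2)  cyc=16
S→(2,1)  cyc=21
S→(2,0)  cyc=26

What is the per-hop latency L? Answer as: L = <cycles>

cyc[1] − cyc[0] = 6 − 1 = 5.
Per-hop latency L = Δcyc = 5.

L = 5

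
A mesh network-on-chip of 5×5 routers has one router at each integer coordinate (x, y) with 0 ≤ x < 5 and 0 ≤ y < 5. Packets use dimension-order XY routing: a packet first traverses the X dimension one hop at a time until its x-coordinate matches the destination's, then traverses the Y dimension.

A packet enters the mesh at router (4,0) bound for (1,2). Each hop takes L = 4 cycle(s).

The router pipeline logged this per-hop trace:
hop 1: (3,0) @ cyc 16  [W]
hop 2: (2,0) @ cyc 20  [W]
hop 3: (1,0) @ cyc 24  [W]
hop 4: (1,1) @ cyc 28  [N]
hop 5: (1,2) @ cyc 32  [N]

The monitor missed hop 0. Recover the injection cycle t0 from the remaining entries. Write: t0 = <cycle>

Hop 1 reached at cycle 16; hop k is at t0 + k·L.
Therefore t0 = 16 − L = 12.

t0 = 12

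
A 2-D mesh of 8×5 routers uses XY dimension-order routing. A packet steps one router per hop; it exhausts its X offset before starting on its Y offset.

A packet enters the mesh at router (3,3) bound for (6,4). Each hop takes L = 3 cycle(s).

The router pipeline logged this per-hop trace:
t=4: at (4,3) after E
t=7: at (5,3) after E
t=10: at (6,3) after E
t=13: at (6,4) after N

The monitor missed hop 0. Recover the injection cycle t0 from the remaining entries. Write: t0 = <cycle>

cyc[1] = 4 and cyc[k] = t0 + k·L for every k.
Therefore t0 = 4 − L = 1.

t0 = 1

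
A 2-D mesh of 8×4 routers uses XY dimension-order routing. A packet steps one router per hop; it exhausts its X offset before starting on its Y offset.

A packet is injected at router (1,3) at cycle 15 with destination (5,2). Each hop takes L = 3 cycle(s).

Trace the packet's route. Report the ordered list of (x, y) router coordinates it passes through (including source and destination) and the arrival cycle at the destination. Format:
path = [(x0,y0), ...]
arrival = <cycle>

path = [(1,3), (2,3), (3,3), (4,3), (5,3), (5,2)]
arrival = 30

  0. router=(1,3) cycle=15 (inject)
  1. router=(2,3) cycle=18 dir=E
  2. router=(3,3) cycle=21 dir=E
  3. router=(4,3) cycle=24 dir=E
  4. router=(5,3) cycle=27 dir=E
  5. router=(5,2) cycle=30 dir=S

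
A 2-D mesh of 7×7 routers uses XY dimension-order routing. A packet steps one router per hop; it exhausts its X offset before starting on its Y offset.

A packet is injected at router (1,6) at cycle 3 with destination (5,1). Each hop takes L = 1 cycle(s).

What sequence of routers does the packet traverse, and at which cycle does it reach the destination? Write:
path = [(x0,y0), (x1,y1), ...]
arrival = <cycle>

path = [(1,6), (2,6), (3,6), (4,6), (5,6), (5,5), (5,4), (5,3), (5,2), (5,1)]
arrival = 12

hop 0: (1,6) @ cyc 3
hop 1: (2,6) @ cyc 4  [E]
hop 2: (3,6) @ cyc 5  [E]
hop 3: (4,6) @ cyc 6  [E]
hop 4: (5,6) @ cyc 7  [E]
hop 5: (5,5) @ cyc 8  [S]
hop 6: (5,4) @ cyc 9  [S]
hop 7: (5,3) @ cyc 10  [S]
hop 8: (5,2) @ cyc 11  [S]
hop 9: (5,1) @ cyc 12  [S]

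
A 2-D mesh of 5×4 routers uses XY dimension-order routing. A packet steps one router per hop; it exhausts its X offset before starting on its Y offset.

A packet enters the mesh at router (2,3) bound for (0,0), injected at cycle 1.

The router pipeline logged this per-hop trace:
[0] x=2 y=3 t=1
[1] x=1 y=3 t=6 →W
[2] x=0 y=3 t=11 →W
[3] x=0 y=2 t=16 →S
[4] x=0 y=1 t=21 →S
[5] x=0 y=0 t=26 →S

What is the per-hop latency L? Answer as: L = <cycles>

L = 5

Δcyc across hop 0→1: 6 − 1 = 5.
Per-hop latency L = Δcyc = 5.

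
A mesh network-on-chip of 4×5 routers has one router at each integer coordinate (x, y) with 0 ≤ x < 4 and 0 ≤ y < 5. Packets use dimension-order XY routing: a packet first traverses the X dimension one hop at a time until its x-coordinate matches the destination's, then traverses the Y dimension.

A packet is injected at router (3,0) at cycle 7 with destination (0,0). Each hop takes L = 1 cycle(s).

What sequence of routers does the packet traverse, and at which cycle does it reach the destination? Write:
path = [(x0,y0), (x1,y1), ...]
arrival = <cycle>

  0. router=(3,0) cycle=7 (inject)
  1. router=(2,0) cycle=8 dir=W
  2. router=(1,0) cycle=9 dir=W
  3. router=(0,0) cycle=10 dir=W

path = [(3,0), (2,0), (1,0), (0,0)]
arrival = 10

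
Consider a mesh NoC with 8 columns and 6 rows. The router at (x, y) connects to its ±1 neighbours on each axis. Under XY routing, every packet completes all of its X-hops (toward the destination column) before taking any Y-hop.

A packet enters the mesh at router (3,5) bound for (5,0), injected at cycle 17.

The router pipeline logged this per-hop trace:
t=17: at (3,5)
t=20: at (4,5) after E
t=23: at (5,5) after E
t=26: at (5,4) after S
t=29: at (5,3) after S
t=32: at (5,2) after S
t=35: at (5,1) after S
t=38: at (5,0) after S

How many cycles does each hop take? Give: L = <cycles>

From hop 0 (17) to hop 1 (20): +3 cycles.
Per-hop latency L = Δcyc = 3.

L = 3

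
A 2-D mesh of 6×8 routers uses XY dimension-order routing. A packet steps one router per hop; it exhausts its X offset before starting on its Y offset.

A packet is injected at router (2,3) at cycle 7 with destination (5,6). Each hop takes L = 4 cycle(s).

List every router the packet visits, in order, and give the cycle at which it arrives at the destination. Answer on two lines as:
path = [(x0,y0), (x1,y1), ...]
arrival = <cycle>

t=7: at (2,3)
t=11: at (3,3) after E
t=15: at (4,3) after E
t=19: at (5,3) after E
t=23: at (5,4) after N
t=27: at (5,5) after N
t=31: at (5,6) after N

path = [(2,3), (3,3), (4,3), (5,3), (5,4), (5,5), (5,6)]
arrival = 31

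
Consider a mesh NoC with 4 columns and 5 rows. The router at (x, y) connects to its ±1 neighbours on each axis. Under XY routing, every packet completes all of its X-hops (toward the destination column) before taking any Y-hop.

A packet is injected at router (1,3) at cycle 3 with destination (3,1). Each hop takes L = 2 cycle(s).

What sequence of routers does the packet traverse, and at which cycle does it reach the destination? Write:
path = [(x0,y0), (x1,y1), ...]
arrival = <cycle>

path = [(1,3), (2,3), (3,3), (3,2), (3,1)]
arrival = 11

#0 — 1,3 | c3
#1 — 2,3 | c5 | E
#2 — 3,3 | c7 | E
#3 — 3,2 | c9 | S
#4 — 3,1 | c11 | S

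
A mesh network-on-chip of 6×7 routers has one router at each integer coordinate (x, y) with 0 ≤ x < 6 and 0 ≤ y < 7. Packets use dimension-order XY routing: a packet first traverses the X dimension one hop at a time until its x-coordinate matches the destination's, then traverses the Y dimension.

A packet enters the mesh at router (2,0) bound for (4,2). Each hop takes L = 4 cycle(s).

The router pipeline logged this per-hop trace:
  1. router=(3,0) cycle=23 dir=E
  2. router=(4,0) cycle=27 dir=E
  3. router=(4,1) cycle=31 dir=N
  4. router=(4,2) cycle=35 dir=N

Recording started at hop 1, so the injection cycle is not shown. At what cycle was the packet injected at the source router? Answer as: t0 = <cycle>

t0 = 19

cyc[1] = 23 and cyc[k] = t0 + k·L for every k.
Subtract one hop: t0 = 23 − 4 = 19.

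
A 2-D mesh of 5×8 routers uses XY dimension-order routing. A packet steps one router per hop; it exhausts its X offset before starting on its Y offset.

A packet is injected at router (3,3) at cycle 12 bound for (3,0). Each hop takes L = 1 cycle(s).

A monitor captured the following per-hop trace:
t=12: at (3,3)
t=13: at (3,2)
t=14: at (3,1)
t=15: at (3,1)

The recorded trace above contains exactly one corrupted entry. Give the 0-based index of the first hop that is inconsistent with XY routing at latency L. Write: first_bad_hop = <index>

  1: Δx=+0 Δy=-1 Δt=1 [ok]
  2: Δx=+0 Δy=-1 Δt=1 [ok]
  3: Δx=+0 Δy=+0 Δt=1 [BAD: non-unit step]

first_bad_hop = 3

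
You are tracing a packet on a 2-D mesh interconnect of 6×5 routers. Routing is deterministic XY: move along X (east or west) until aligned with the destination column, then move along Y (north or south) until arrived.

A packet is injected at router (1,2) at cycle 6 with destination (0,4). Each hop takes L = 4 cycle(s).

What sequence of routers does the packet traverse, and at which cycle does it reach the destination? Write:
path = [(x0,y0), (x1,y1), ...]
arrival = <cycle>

path = [(1,2), (0,2), (0,3), (0,4)]
arrival = 18

hop 0: (1,2) @ cyc 6
hop 1: (0,2) @ cyc 10  [W]
hop 2: (0,3) @ cyc 14  [N]
hop 3: (0,4) @ cyc 18  [N]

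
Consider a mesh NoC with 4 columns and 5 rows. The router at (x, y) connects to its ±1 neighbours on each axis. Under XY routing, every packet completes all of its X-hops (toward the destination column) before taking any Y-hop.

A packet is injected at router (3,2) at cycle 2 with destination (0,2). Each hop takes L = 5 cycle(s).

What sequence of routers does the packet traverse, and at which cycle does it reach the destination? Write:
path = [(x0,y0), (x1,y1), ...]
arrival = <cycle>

path = [(3,2), (2,2), (1,2), (0,2)]
arrival = 17

src (3,2)  cyc=2
W→(2,2)  cyc=7
W→(1,2)  cyc=12
W→(0,2)  cyc=17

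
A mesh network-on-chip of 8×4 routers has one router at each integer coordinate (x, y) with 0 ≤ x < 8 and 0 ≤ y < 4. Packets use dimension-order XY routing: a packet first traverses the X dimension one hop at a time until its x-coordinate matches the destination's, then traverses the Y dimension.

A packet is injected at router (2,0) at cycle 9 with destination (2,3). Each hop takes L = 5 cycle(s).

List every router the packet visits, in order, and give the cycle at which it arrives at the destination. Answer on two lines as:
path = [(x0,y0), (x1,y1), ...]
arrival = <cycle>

#0 — 2,0 | c9
#1 — 2,1 | c14 | N
#2 — 2,2 | c19 | N
#3 — 2,3 | c24 | N

path = [(2,0), (2,1), (2,2), (2,3)]
arrival = 24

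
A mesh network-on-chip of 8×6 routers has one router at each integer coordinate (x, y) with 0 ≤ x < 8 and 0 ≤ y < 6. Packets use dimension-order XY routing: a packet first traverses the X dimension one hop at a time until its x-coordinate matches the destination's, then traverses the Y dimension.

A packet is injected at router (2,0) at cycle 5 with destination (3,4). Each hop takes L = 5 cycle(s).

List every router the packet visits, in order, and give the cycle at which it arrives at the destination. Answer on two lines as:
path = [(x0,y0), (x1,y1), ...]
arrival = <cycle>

hop 0: (2,0) @ cyc 5
hop 1: (3,0) @ cyc 10  [E]
hop 2: (3,1) @ cyc 15  [N]
hop 3: (3,2) @ cyc 20  [N]
hop 4: (3,3) @ cyc 25  [N]
hop 5: (3,4) @ cyc 30  [N]

path = [(2,0), (3,0), (3,1), (3,2), (3,3), (3,4)]
arrival = 30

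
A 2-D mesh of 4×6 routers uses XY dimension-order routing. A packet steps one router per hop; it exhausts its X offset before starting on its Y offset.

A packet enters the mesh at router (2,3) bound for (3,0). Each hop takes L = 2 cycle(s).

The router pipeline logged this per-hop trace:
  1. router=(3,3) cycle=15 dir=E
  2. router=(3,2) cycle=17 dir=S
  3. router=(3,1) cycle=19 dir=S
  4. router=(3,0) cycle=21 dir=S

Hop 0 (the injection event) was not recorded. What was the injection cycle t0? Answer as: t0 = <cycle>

t0 = 13

cyc[1] = 15 and cyc[k] = t0 + k·L for every k.
Therefore t0 = 15 − L = 13.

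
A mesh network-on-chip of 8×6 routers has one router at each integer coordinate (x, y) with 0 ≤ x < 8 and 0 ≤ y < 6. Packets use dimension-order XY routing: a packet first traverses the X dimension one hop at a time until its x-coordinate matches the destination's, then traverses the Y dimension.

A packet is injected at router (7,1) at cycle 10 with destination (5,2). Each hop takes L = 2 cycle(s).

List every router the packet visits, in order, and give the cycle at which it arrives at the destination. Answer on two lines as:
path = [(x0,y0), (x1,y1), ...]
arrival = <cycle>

path = [(7,1), (6,1), (5,1), (5,2)]
arrival = 16

hop 0: (7,1) @ cyc 10
hop 1: (6,1) @ cyc 12  [W]
hop 2: (5,1) @ cyc 14  [W]
hop 3: (5,2) @ cyc 16  [N]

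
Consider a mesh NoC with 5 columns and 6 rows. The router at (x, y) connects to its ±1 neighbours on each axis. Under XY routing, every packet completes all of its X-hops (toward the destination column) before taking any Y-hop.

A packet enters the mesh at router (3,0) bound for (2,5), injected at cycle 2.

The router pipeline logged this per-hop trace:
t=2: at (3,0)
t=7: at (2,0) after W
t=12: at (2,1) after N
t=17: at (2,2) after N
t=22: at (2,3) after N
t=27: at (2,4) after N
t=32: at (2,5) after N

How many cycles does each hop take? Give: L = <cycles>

Between hops 0 and 1 the cycle counter advances 7 − 2 = 5.
Per-hop latency L = Δcyc = 5.

L = 5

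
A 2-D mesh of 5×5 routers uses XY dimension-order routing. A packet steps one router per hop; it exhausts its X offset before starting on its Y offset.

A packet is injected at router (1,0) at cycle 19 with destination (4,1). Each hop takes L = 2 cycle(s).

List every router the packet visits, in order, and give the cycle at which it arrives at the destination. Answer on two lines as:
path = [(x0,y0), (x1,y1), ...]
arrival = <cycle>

hop 0: (1,0) @ cyc 19
hop 1: (2,0) @ cyc 21  [E]
hop 2: (3,0) @ cyc 23  [E]
hop 3: (4,0) @ cyc 25  [E]
hop 4: (4,1) @ cyc 27  [N]

path = [(1,0), (2,0), (3,0), (4,0), (4,1)]
arrival = 27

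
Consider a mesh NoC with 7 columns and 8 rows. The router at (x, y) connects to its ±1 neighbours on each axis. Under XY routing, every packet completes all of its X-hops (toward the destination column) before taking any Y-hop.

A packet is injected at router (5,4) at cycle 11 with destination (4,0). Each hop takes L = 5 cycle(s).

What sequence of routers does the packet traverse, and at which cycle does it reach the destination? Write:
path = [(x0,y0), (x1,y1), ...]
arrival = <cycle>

hop 0: (5,4) @ cyc 11
hop 1: (4,4) @ cyc 16  [W]
hop 2: (4,3) @ cyc 21  [S]
hop 3: (4,2) @ cyc 26  [S]
hop 4: (4,1) @ cyc 31  [S]
hop 5: (4,0) @ cyc 36  [S]

path = [(5,4), (4,4), (4,3), (4,2), (4,1), (4,0)]
arrival = 36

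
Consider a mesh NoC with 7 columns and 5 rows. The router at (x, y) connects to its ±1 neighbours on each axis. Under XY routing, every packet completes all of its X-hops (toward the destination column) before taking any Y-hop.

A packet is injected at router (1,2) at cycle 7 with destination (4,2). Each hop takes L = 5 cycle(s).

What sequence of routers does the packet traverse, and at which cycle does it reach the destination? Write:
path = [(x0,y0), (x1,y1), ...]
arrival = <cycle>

[0] x=1 y=2 t=7
[1] x=2 y=2 t=12 →E
[2] x=3 y=2 t=17 →E
[3] x=4 y=2 t=22 →E

path = [(1,2), (2,2), (3,2), (4,2)]
arrival = 22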